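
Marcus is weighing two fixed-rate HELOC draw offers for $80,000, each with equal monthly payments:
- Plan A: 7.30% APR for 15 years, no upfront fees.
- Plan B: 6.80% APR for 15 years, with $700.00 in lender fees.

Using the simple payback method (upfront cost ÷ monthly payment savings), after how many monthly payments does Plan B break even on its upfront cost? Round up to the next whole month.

Plan A: at 7.30% the monthly rate is 0.0060833, so the payment is 80,000 × 0.0060833 / (1 − 1.0060833^−180) = $732.55.
Plan B: at 6.80% the monthly rate is 0.0056667, so the payment is 80,000 × 0.0056667 / (1 − 1.0056667^−180) = $710.15.
Monthly savings = $732.55 − $710.15 = $22.40.
Break-even = $700.00 / $22.40 = 31.25 → 32 months.

32 months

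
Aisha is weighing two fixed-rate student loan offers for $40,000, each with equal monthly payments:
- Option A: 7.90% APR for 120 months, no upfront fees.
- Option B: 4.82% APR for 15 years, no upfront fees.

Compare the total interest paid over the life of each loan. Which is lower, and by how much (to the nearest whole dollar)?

Option B by $1,720

Option A: monthly rate = 7.9%/12 = 0.0065833; payment = 40,000 × 0.0065833 / (1 − (1+0.0065833)^−120) = $483.20.
Total interest on Option A = 120 × $483.20 − $40,000 = $17,984.00.
Option B: monthly rate = 4.82%/12 = 0.0040167; payment = 40,000 × 0.0040167 / (1 − (1+0.0040167)^−180) = $312.58.
Total interest on Option B = 180 × $312.58 − $40,000 = $16,264.40.
Option B is lower by $1,719.60.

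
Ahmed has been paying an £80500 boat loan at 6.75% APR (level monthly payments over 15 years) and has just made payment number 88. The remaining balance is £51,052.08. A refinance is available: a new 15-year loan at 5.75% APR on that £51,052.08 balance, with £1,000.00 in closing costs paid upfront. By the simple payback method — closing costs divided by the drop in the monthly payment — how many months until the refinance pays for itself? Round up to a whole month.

Current payment = 80,500 × 6.75%/12 / (1 − (1+0.0056250)^−180) = £712.35.
Refinanced payment = 51,052.08 × 0.0047917 / (1 − (1+0.0047917)^−180) = £423.94.
Monthly savings = £712.35 − £423.94 = £288.41.
Break-even = £1,000.00 / £288.41 = 3.47 → 4 months.

4 months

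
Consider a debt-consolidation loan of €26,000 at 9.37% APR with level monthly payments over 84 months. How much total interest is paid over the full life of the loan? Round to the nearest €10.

Monthly rate = 9.37%/12 = 0.0078083; payment = 26,000 × 0.0078083 / (1 − (1+0.0078083)^−84) = €423.21.
Total paid = 84 × €423.21 = €35,549.64; interest = €35,549.64 − €26,000 = €9,549.64.

€9,550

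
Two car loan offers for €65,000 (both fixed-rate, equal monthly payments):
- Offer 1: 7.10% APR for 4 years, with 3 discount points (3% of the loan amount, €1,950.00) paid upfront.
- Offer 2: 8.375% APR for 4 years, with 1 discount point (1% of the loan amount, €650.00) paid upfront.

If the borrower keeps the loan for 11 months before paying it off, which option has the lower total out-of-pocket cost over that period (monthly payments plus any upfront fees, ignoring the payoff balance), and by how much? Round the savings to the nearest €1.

Offer 1: monthly rate = 7.1%/12 = 0.0059167; payment = 65,000 × 0.0059167 / (1 − (1+0.0059167)^−48) = €1,559.52.
Offer 2: at 8.375% the monthly rate is 0.0069792, so the payment is 65,000 × 0.0069792 / (1 − 1.0069792^−48) = €1,598.31.
Over 11 months: Offer 1 costs 11 × €1,559.52 + €1,950.00 = €19,104.72; Offer 2 costs 11 × €1,598.31 + €650.00 = €18,231.41.
Offer 2 is cheaper by €19,104.72 − €18,231.41 = €873.31.

Offer 2 by €873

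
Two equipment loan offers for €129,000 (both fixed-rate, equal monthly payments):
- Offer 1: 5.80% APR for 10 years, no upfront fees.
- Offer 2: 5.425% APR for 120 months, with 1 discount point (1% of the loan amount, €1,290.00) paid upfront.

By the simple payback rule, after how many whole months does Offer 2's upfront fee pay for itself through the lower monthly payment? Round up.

54 months

Offer 1: monthly rate = 5.8%/12 = 0.0048333; payment = 129,000 × 0.0048333 / (1 − (1+0.0048333)^−120) = €1,419.24.
Offer 2: monthly rate = 5.425%/12 = 0.0045208; payment = 129,000 × 0.0045208 / (1 − (1+0.0045208)^−120) = €1,395.20.
Monthly savings = €1,419.24 − €1,395.20 = €24.04.
Break-even = €1,290.00 / €24.04 = 53.66 → 54 months.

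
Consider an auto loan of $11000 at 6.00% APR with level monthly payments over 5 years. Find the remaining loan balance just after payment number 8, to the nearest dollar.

$9,716

With monthly rate i = 6%/12 = 0.0050000, the balance after k of n payments is P · [(1+i)^n − (1+i)^k] / [(1+i)^n − 1].
(1+0.0050000)^60 = 1.34885015 and (1+0.0050000)^8 = 1.04070704, so the balance is 11,000 × (1.34885015 − 1.04070704) / (1.34885015 − 1) = $9,716.42.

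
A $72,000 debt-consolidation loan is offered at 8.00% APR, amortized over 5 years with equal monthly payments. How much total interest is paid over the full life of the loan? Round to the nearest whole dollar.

Monthly rate = 8%/12 = 0.0066667; payment = 72,000 × 0.0066667 / (1 − (1+0.0066667)^−60) = $1,459.90.
Total paid = 60 × $1,459.90 = $87,594.00; interest = $87,594.00 − $72,000 = $15,594.00.

$15,594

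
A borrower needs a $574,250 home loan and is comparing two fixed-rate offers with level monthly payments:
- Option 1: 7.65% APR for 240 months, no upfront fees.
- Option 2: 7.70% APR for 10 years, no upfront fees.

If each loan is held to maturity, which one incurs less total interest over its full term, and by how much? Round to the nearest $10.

Option 1: monthly rate = 7.65%/12 = 0.0063750; payment = 574,250 × 0.0063750 / (1 − (1+0.0063750)^−240) = $4,678.93.
Total interest on Option 1 = 240 × $4,678.93 − $574,250 = $548,693.20.
Option 2: at 7.70% the monthly rate is 0.0064167, so the payment is 574,250 × 0.0064167 / (1 − 1.0064167^−120) = $6,876.54.
Total interest on Option 2 = 120 × $6,876.54 − $574,250 = $250,934.80.
Option 2 is lower by $297,758.40.

Option 2 by $297,760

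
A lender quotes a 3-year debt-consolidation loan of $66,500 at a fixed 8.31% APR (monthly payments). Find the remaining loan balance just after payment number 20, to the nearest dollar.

With monthly rate i = 8.31%/12 = 0.0069250, the balance after k of n payments is P · [(1+i)^n − (1+i)^k] / [(1+i)^n − 1].
(1+0.0069250)^36 = 1.28202488 and (1+0.0069250)^20 = 1.14800155, so the balance is 66,500 × (1.28202488 − 1.14800155) / (1.28202488 − 1) = $31,602.00.

$31,602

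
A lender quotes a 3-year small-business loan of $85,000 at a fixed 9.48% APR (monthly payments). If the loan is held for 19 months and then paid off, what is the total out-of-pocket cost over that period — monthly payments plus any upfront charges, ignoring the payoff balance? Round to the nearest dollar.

$51,718

At 9.48% the monthly rate is 0.0079000, so the payment is 85,000 × 0.0079000 / (1 − 1.0079000^−36) = $2,722.01.
Total outlay = 19 × $2,722.01 = $51,718.19.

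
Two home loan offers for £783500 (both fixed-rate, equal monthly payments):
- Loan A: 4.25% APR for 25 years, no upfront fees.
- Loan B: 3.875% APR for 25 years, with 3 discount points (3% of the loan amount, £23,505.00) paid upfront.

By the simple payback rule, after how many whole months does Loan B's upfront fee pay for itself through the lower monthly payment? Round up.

145 months

Loan A: monthly rate = 4.25%/12 = 0.0035417; payment = 783,500 × 0.0035417 / (1 − (1+0.0035417)^−300) = £4,244.52.
Loan B: at 3.875% the monthly rate is 0.0032292, so the payment is 783,500 × 0.0032292 / (1 − 1.0032292^−300) = £4,081.72.
Monthly savings = £4,244.52 − £4,081.72 = £162.80.
Break-even = £23,505.00 / £162.80 = 144.38 → 145 months.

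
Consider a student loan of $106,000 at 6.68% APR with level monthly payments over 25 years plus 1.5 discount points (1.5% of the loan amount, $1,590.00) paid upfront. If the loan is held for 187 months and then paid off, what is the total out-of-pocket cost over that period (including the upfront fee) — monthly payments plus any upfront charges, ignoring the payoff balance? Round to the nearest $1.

$137,668

Monthly rate = 6.68%/12 = 0.0055667; payment = 106,000 × 0.0055667 / (1 − (1+0.0055667)^−300) = $727.69.
Total outlay = 187 × $727.69 + $1,590.00 = $137,668.03.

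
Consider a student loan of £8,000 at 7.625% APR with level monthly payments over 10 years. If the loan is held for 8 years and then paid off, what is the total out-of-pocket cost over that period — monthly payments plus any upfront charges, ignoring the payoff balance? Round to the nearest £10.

£9,170

Monthly rate = 7.625%/12 = 0.0063542; payment = 8,000 × 0.0063542 / (1 − (1+0.0063542)^−120) = £95.48.
Total outlay = 96 × £95.48 = £9,166.08.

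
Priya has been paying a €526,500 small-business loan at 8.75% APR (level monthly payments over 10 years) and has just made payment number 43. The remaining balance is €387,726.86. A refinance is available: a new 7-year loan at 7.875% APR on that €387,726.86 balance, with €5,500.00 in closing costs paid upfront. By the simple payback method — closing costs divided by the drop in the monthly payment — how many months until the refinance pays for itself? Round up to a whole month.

Current payment = 526,500 × 8.75%/12 / (1 − (1+0.0072917)^−120) = €6,598.45.
Refinanced payment = 387,726.86 × 0.0065625 / (1 − (1+0.0065625)^−84) = €6,019.08.
Monthly savings = €6,598.45 − €6,019.08 = €579.37.
Break-even = €5,500.00 / €579.37 = 9.49 → 10 months.

10 months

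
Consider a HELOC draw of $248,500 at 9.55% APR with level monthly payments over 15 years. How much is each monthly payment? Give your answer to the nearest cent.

Monthly rate = 9.55%/12 = 0.0079583; payment = 248,500 × 0.0079583 / (1 − (1+0.0079583)^−180) = $2,602.40.

$2,602.40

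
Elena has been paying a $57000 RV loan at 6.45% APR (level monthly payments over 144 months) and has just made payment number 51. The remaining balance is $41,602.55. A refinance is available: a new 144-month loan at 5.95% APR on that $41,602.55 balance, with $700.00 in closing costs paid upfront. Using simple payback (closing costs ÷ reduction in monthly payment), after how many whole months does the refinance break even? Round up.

5 months

Current payment = 57,000 × 6.45%/12 / (1 − (1+0.0053750)^−144) = $569.60.
Refinanced payment = 41,602.55 × 0.0049583 / (1 − (1+0.0049583)^−144) = $404.90.
Monthly savings = $569.60 − $404.90 = $164.70.
Break-even = $700.00 / $164.70 = 4.25 → 5 months.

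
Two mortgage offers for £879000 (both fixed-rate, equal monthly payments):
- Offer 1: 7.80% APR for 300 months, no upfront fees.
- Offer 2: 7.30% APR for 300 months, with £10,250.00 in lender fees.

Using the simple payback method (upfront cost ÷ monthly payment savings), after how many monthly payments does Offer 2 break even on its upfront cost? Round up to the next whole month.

36 months

Offer 1: monthly rate = 7.8%/12 = 0.0065000; payment = 879,000 × 0.0065000 / (1 − (1+0.0065000)^−300) = £6,668.22.
Offer 2: at 7.30% the monthly rate is 0.0060833, so the payment is 879,000 × 0.0060833 / (1 − 1.0060833^−300) = £6,381.82.
Monthly savings = £6,668.22 − £6,381.82 = £286.40.
Break-even = £10,250.00 / £286.40 = 35.79 → 36 months.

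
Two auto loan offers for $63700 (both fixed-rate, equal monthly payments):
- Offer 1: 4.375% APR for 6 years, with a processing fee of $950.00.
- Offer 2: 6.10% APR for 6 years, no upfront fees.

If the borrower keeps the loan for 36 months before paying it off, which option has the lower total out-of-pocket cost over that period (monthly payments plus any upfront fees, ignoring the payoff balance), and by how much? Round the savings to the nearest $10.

Offer 1: at 4.375% the monthly rate is 0.0036458, so the payment is 63,700 × 0.0036458 / (1 − 1.0036458^−72) = $1,007.52.
Offer 2: at 6.10% the monthly rate is 0.0050833, so the payment is 63,700 × 0.0050833 / (1 − 1.0050833^−72) = $1,058.70.
Over 36 months: Offer 1 costs 36 × $1,007.52 + $950.00 = $37,220.72; Offer 2 costs 36 × $1,058.70 = $38,113.20.
Offer 1 is cheaper by $38,113.20 − $37,220.72 = $892.48.

Offer 1 by $890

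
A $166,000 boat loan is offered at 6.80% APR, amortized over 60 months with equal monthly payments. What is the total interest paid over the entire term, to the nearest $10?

$30,280

At 6.80% the monthly rate is 0.0056667, so the payment is 166,000 × 0.0056667 / (1 − 1.0056667^−60) = $3,271.36.
Total paid = 60 × $3,271.36 = $196,281.60; interest = $196,281.60 − $166,000 = $30,281.60.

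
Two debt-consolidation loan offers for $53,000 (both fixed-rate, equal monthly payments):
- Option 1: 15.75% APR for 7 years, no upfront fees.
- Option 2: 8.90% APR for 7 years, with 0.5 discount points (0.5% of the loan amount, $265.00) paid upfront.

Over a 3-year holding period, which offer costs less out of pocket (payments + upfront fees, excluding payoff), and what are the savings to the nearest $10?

Option 2 by $6,760

Option 1: monthly rate = 15.75%/12 = 0.0131250; payment = 53,000 × 0.0131250 / (1 − (1+0.0131250)^−84) = $1,045.16.
Option 2: at 8.90% the monthly rate is 0.0074167, so the payment is 53,000 × 0.0074167 / (1 − 1.0074167^−84) = $850.03.
Over 36 months: Option 1 costs 36 × $1,045.16 = $37,625.76; Option 2 costs 36 × $850.03 + $265.00 = $30,866.08.
Option 2 is cheaper by $37,625.76 − $30,866.08 = $6,759.68.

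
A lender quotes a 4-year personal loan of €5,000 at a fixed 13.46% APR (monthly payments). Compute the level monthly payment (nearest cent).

€135.28

At 13.46% the monthly rate is 0.0112167, so the payment is 5,000 × 0.0112167 / (1 − 1.0112167^−48) = €135.28.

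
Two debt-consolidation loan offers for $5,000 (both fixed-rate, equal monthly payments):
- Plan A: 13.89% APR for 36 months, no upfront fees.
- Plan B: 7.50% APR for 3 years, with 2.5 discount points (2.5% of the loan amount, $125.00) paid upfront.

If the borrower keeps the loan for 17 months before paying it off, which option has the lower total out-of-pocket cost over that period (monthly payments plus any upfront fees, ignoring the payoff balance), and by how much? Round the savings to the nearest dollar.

Plan A: at 13.89% the monthly rate is 0.0115750, so the payment is 5,000 × 0.0115750 / (1 − 1.0115750^−36) = $170.62.
Plan B: at 7.50% the monthly rate is 0.0062500, so the payment is 5,000 × 0.0062500 / (1 − 1.0062500^−36) = $155.53.
Over 17 months: Plan A costs 17 × $170.62 = $2,900.54; Plan B costs 17 × $155.53 + $125.00 = $2,769.01.
Plan B is cheaper by $2,900.54 − $2,769.01 = $131.53.

Plan B by $132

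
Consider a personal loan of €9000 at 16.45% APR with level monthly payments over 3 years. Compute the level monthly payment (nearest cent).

At 16.45% the monthly rate is 0.0137083, so the payment is 9,000 × 0.0137083 / (1 − 1.0137083^−36) = €318.42.

€318.42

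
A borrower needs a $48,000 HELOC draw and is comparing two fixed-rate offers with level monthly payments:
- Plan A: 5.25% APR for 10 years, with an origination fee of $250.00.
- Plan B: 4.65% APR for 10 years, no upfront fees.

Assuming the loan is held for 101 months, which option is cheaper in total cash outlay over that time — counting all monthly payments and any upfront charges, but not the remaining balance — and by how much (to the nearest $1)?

Plan A: at 5.25% the monthly rate is 0.0043750, so the payment is 48,000 × 0.0043750 / (1 − 1.0043750^−120) = $515.00.
Plan B: monthly rate = 4.65%/12 = 0.0038750; payment = 48,000 × 0.0038750 / (1 − (1+0.0038750)^−120) = $500.94.
Over 101 months: Plan A costs 101 × $515.00 + $250.00 = $52,265.00; Plan B costs 101 × $500.94 = $50,594.94.
Plan B is cheaper by $52,265.00 − $50,594.94 = $1,670.06.

Plan B by $1,670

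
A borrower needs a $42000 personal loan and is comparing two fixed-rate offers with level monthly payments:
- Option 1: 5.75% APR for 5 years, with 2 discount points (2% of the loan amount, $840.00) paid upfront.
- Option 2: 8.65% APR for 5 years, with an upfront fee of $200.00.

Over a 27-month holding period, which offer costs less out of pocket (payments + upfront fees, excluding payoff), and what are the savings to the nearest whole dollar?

Option 1 by $916

Option 1: monthly rate = 5.75%/12 = 0.0047917; payment = 42,000 × 0.0047917 / (1 − (1+0.0047917)^−60) = $807.10.
Option 2: monthly rate = 8.65%/12 = 0.0072083; payment = 42,000 × 0.0072083 / (1 − (1+0.0072083)^−60) = $864.73.
Over 27 months: Option 1 costs 27 × $807.10 + $840.00 = $22,631.70; Option 2 costs 27 × $864.73 + $200.00 = $23,547.71.
Option 1 is cheaper by $23,547.71 − $22,631.70 = $916.01.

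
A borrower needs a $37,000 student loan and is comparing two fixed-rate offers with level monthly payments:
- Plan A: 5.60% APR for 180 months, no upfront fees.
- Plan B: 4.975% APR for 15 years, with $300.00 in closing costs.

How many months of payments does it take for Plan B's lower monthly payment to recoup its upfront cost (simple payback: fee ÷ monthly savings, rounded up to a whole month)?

25 months

Plan A: monthly rate = 5.6%/12 = 0.0046667; payment = 37,000 × 0.0046667 / (1 − (1+0.0046667)^−180) = $304.29.
Plan B: monthly rate = 4.975%/12 = 0.0041458; payment = 37,000 × 0.0041458 / (1 − (1+0.0041458)^−180) = $292.11.
Monthly savings = $304.29 − $292.11 = $12.18.
Break-even = $300.00 / $12.18 = 24.63 → 25 months.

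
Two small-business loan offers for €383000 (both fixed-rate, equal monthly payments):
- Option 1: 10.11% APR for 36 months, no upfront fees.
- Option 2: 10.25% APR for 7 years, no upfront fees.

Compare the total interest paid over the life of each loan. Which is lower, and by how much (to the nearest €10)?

Option 1: at 10.11% the monthly rate is 0.0084250, so the payment is 383,000 × 0.0084250 / (1 − 1.0084250^−36) = €12,378.12.
Total interest on Option 1 = 36 × €12,378.12 − €383,000 = €62,612.32.
Option 2: at 10.25% the monthly rate is 0.0085417, so the payment is 383,000 × 0.0085417 / (1 − 1.0085417^−84) = €6,407.84.
Total interest on Option 2 = 84 × €6,407.84 − €383,000 = €155,258.56.
Option 1 is lower by €92,646.24.

Option 1 by €92,650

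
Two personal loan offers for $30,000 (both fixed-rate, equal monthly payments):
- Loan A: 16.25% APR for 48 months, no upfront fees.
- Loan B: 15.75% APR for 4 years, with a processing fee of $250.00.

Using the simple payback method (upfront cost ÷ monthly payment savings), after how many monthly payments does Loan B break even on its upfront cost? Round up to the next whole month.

33 months

Loan A: monthly rate = 16.25%/12 = 0.0135417; payment = 30,000 × 0.0135417 / (1 − (1+0.0135417)^−48) = $854.05.
Loan B: monthly rate = 15.75%/12 = 0.0131250; payment = 30,000 × 0.0131250 / (1 − (1+0.0131250)^−48) = $846.37.
Monthly savings = $854.05 − $846.37 = $7.68.
Break-even = $250.00 / $7.68 = 32.55 → 33 months.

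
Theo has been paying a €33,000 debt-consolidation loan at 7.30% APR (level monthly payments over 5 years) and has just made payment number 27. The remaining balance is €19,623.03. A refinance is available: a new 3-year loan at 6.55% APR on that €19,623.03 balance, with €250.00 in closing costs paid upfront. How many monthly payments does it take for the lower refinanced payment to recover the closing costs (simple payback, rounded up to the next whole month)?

Current payment = 33,000 × 7.3%/12 / (1 − (1+0.0060833)^−60) = €658.12.
Refinanced payment = 19,623.03 × 0.0054583 / (1 − (1+0.0054583)^−36) = €601.87.
Monthly savings = €658.12 − €601.87 = €56.25.
Break-even = €250.00 / €56.25 = 4.44 → 5 months.

5 months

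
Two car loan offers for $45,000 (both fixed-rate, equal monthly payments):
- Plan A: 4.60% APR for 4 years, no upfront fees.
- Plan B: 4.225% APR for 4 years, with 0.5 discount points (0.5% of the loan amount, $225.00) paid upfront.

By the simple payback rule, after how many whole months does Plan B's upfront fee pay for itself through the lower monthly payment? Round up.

Plan A: monthly rate = 4.6%/12 = 0.0038333; payment = 45,000 × 0.0038333 / (1 − (1+0.0038333)^−48) = $1,028.18.
Plan B: at 4.225% the monthly rate is 0.0035208, so the payment is 45,000 × 0.0035208 / (1 − 1.0035208^−48) = $1,020.59.
Monthly savings = $1,028.18 − $1,020.59 = $7.59.
Break-even = $225.00 / $7.59 = 29.64 → 30 months.

30 months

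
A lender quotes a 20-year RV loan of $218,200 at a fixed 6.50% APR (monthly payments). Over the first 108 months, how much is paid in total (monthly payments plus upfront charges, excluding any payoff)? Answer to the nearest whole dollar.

$175,699

Monthly rate = 6.5%/12 = 0.0054167; payment = 218,200 × 0.0054167 / (1 − (1+0.0054167)^−240) = $1,626.84.
Total outlay = 108 × $1,626.84 = $175,698.72.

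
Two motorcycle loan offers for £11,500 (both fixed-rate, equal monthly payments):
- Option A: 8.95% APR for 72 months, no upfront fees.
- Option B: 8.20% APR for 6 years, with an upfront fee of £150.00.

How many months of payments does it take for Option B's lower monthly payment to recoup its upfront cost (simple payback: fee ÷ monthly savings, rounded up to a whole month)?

36 months

Option A: monthly rate = 8.95%/12 = 0.0074583; payment = 11,500 × 0.0074583 / (1 − (1+0.0074583)^−72) = £207.01.
Option B: monthly rate = 8.2%/12 = 0.0068333; payment = 11,500 × 0.0068333 / (1 − (1+0.0068333)^−72) = £202.76.
Monthly savings = £207.01 − £202.76 = £4.25.
Break-even = £150.00 / £4.25 = 35.29 → 36 months.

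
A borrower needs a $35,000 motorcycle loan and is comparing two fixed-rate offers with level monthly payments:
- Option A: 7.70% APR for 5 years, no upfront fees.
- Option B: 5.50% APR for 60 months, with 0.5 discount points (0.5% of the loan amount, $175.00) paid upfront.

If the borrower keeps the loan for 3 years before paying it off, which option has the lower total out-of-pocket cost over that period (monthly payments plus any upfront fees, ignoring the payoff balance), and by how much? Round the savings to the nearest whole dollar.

Option B by $1,125

Option A: monthly rate = 7.7%/12 = 0.0064167; payment = 35,000 × 0.0064167 / (1 − (1+0.0064167)^−60) = $704.66.
Option B: at 5.50% the monthly rate is 0.0045833, so the payment is 35,000 × 0.0045833 / (1 − 1.0045833^−60) = $668.54.
Over 36 months: Option A costs 36 × $704.66 = $25,367.76; Option B costs 36 × $668.54 + $175.00 = $24,242.44.
Option B is cheaper by $25,367.76 − $24,242.44 = $1,125.32.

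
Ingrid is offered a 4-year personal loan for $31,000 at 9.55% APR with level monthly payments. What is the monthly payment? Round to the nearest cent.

$779.56

Monthly rate = 9.55%/12 = 0.0079583; payment = 31,000 × 0.0079583 / (1 − (1+0.0079583)^−48) = $779.56.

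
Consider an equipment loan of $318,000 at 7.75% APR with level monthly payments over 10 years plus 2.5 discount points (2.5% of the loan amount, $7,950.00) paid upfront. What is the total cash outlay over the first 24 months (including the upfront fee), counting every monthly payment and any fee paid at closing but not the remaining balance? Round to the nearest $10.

At 7.75% the monthly rate is 0.0064583, so the payment is 318,000 × 0.0064583 / (1 − 1.0064583^−120) = $3,816.34.
Total outlay = 24 × $3,816.34 + $7,950.00 = $99,542.16.

$99,540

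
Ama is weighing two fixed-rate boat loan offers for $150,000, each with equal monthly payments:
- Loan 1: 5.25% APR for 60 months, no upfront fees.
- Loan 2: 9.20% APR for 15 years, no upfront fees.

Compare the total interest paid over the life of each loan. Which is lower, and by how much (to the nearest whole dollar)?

Loan 1: at 5.25% the monthly rate is 0.0043750, so the payment is 150,000 × 0.0043750 / (1 − 1.0043750^−60) = $2,847.90.
Total interest on Loan 1 = 60 × $2,847.90 − $150,000 = $20,874.00.
Loan 2: at 9.20% the monthly rate is 0.0076667, so the payment is 150,000 × 0.0076667 / (1 − 1.0076667^−180) = $1,539.30.
Total interest on Loan 2 = 180 × $1,539.30 − $150,000 = $127,074.00.
Loan 1 is lower by $106,200.00.

Loan 1 by $106,200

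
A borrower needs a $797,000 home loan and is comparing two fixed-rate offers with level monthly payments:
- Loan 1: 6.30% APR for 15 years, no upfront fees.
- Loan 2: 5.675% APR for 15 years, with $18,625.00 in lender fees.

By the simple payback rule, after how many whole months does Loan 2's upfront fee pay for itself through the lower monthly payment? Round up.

Loan 1: monthly rate = 6.3%/12 = 0.0052500; payment = 797,000 × 0.0052500 / (1 − (1+0.0052500)^−180) = $6,855.40.
Loan 2: at 5.675% the monthly rate is 0.0047292, so the payment is 797,000 × 0.0047292 / (1 − 1.0047292^−180) = $6,586.40.
Monthly savings = $6,855.40 − $6,586.40 = $269.00.
Break-even = $18,625.00 / $269.00 = 69.24 → 70 months.

70 months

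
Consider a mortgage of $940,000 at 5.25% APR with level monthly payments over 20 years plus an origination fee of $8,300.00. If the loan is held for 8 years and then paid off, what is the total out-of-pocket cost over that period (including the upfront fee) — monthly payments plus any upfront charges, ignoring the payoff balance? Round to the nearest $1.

$616,377

Monthly rate = 5.25%/12 = 0.0043750; payment = 940,000 × 0.0043750 / (1 − (1+0.0043750)^−240) = $6,334.14.
Total outlay = 96 × $6,334.14 + $8,300.00 = $616,377.44.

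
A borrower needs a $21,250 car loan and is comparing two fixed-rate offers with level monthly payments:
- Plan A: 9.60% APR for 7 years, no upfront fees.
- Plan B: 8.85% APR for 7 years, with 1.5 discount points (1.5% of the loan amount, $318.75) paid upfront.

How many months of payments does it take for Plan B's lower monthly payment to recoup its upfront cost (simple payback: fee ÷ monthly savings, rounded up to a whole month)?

40 months

Plan A: monthly rate = 9.6%/12 = 0.0080000; payment = 21,250 × 0.0080000 / (1 − (1+0.0080000)^−84) = $348.40.
Plan B: monthly rate = 8.85%/12 = 0.0073750; payment = 21,250 × 0.0073750 / (1 − (1+0.0073750)^−84) = $340.28.
Monthly savings = $348.40 − $340.28 = $8.12.
Break-even = $318.75 / $8.12 = 39.25 → 40 months.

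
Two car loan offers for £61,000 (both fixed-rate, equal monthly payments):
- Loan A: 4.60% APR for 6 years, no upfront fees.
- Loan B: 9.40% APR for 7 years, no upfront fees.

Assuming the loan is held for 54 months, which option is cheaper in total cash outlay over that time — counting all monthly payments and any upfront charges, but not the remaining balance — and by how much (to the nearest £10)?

Loan A by £1,230

Loan A: monthly rate = 4.6%/12 = 0.0038333; payment = 61,000 × 0.0038333 / (1 − (1+0.0038333)^−72) = £971.12.
Loan B: monthly rate = 9.4%/12 = 0.0078333; payment = 61,000 × 0.0078333 / (1 − (1+0.0078333)^−84) = £993.86.
Over 54 months: Loan A costs 54 × £971.12 = £52,440.48; Loan B costs 54 × £993.86 = £53,668.44.
Loan A is cheaper by £53,668.44 − £52,440.48 = £1,227.96.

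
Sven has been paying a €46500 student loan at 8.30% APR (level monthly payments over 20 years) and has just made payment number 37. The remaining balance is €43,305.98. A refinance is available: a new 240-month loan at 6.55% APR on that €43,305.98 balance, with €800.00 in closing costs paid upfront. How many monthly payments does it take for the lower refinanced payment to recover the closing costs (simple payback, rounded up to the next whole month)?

Current payment = 46,500 × 8.3%/12 / (1 − (1+0.0069167)^−240) = €397.67.
Refinanced payment = 43,305.98 × 0.0054583 / (1 − (1+0.0054583)^−240) = €324.15.
Monthly savings = €397.67 − €324.15 = €73.52.
Break-even = €800.00 / €73.52 = 10.88 → 11 months.

11 months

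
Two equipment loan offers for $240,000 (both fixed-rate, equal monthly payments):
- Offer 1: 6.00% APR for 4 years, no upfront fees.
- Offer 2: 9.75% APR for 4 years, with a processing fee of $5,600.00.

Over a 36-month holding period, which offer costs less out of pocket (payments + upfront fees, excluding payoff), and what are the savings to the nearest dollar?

Offer 1 by $20,786

Offer 1: at 6.00% the monthly rate is 0.0050000, so the payment is 240,000 × 0.0050000 / (1 − 1.0050000^−48) = $5,636.41.
Offer 2: monthly rate = 9.75%/12 = 0.0081250; payment = 240,000 × 0.0081250 / (1 − (1+0.0081250)^−48) = $6,058.25.
Over 36 months: Offer 1 costs 36 × $5,636.41 = $202,910.76; Offer 2 costs 36 × $6,058.25 + $5,600.00 = $223,697.00.
Offer 1 is cheaper by $223,697.00 − $202,910.76 = $20,786.24.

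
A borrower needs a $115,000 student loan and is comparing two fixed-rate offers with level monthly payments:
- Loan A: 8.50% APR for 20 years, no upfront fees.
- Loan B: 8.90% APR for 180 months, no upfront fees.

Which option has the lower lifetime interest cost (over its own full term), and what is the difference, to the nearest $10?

Loan B by $30,800

Loan A: monthly rate = 8.5%/12 = 0.0070833; payment = 115,000 × 0.0070833 / (1 − (1+0.0070833)^−240) = $998.00.
Total interest on Loan A = 240 × $998.00 − $115,000 = $124,520.00.
Loan B: monthly rate = 8.9%/12 = 0.0074167; payment = 115,000 × 0.0074167 / (1 − (1+0.0074167)^−180) = $1,159.58.
Total interest on Loan B = 180 × $1,159.58 − $115,000 = $93,724.40.
Loan B is lower by $30,795.60.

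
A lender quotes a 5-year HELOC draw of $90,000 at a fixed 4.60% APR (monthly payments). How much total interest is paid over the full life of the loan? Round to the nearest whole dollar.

$10,918

At 4.60% the monthly rate is 0.0038333, so the payment is 90,000 × 0.0038333 / (1 − 1.0038333^−60) = $1,681.97.
Total paid = 60 × $1,681.97 = $100,918.20; interest = $100,918.20 − $90,000 = $10,918.20.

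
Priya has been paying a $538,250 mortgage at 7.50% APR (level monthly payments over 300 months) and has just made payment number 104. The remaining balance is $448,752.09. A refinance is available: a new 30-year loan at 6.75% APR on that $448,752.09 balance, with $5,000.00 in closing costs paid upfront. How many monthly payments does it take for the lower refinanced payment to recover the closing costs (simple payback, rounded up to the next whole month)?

5 months

Current payment = 538,250 × 7.5%/12 / (1 − (1+0.0062500)^−300) = $3,977.62.
Refinanced payment = 448,752.09 × 0.0056250 / (1 − (1+0.0056250)^−360) = $2,910.60.
Monthly savings = $3,977.62 − $2,910.60 = $1,067.02.
Break-even = $5,000.00 / $1,067.02 = 4.69 → 5 months.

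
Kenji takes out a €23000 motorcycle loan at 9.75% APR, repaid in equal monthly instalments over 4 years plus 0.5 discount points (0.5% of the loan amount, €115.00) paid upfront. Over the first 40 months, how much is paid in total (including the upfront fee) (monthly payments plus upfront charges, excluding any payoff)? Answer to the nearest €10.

€23,340

Monthly rate = 9.75%/12 = 0.0081250; payment = 23,000 × 0.0081250 / (1 − (1+0.0081250)^−48) = €580.58.
Total outlay = 40 × €580.58 + €115.00 = €23,338.20.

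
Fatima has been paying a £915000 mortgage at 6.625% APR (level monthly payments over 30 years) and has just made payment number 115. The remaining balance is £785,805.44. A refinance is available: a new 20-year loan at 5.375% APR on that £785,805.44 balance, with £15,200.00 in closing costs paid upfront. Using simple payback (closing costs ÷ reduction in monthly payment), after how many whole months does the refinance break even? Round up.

30 months

Current payment = 915,000 × 6.625%/12 / (1 − (1+0.0055208)^−360) = £5,858.85.
Refinanced payment = 785,805.44 × 0.0044792 / (1 − (1+0.0044792)^−240) = £5,350.13.
Monthly savings = £5,858.85 − £5,350.13 = £508.72.
Break-even = £15,200.00 / £508.72 = 29.88 → 30 months.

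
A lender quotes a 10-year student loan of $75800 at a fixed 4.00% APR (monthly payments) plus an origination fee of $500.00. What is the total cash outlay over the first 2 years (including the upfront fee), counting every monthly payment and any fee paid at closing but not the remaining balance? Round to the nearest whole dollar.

Monthly rate = 4%/12 = 0.0033333; payment = 75,800 × 0.0033333 / (1 − (1+0.0033333)^−120) = $767.44.
Total outlay = 24 × $767.44 + $500.00 = $18,918.56.

$18,919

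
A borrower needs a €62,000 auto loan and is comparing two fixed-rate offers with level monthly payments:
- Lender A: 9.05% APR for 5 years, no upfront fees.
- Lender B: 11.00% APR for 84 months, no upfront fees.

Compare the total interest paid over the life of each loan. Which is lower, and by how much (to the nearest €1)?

Lender A by €11,862

Lender A: at 9.05% the monthly rate is 0.0075417, so the payment is 62,000 × 0.0075417 / (1 − 1.0075417^−60) = €1,288.52.
Total interest on Lender A = 60 × €1,288.52 − €62,000 = €15,311.20.
Lender B: monthly rate = 11%/12 = 0.0091667; payment = 62,000 × 0.0091667 / (1 − (1+0.0091667)^−84) = €1,061.59.
Total interest on Lender B = 84 × €1,061.59 − €62,000 = €27,173.56.
Lender A is lower by €11,862.36.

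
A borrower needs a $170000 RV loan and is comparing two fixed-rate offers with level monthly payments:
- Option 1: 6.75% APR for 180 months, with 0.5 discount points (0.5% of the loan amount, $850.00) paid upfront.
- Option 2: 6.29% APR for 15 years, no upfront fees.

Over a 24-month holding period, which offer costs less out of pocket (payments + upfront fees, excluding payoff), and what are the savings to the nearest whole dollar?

Option 1: at 6.75% the monthly rate is 0.0056250, so the payment is 170,000 × 0.0056250 / (1 − 1.0056250^−180) = $1,504.35.
Option 2: at 6.29% the monthly rate is 0.0052417, so the payment is 170,000 × 0.0052417 / (1 − 1.0052417^−180) = $1,461.33.
Over 24 months: Option 1 costs 24 × $1,504.35 + $850.00 = $36,954.40; Option 2 costs 24 × $1,461.33 = $35,071.92.
Option 2 is cheaper by $36,954.40 − $35,071.92 = $1,882.48.

Option 2 by $1,882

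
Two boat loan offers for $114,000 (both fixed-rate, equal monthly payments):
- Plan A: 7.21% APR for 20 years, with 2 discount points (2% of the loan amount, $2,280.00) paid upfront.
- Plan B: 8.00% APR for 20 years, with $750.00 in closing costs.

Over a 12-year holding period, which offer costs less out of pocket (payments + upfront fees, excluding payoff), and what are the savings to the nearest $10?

Plan A: at 7.21% the monthly rate is 0.0060083, so the payment is 114,000 × 0.0060083 / (1 − 1.0060083^−240) = $898.27.
Plan B: monthly rate = 8%/12 = 0.0066667; payment = 114,000 × 0.0066667 / (1 − (1+0.0066667)^−240) = $953.54.
Over 144 months: Plan A costs 144 × $898.27 + $2,280.00 = $131,630.88; Plan B costs 144 × $953.54 + $750.00 = $138,059.76.
Plan A is cheaper by $138,059.76 − $131,630.88 = $6,428.88.

Plan A by $6,430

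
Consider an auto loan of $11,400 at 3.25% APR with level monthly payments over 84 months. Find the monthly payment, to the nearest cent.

$151.92

Monthly rate = 3.25%/12 = 0.0027083; payment = 11,400 × 0.0027083 / (1 − (1+0.0027083)^−84) = $151.92.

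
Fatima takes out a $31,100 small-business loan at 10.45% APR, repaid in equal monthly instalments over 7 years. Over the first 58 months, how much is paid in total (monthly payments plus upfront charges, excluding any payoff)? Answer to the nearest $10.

$30,370

Monthly rate = 10.45%/12 = 0.0087083; payment = 31,100 × 0.0087083 / (1 − (1+0.0087083)^−84) = $523.56.
Total outlay = 58 × $523.56 = $30,366.48.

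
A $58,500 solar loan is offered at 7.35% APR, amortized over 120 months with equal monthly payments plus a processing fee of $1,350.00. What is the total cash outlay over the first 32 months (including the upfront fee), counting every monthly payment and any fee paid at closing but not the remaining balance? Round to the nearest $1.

Monthly rate = 7.35%/12 = 0.0061250; payment = 58,500 × 0.0061250 / (1 − (1+0.0061250)^−120) = $689.83.
Total outlay = 32 × $689.83 + $1,350.00 = $23,424.56.

$23,425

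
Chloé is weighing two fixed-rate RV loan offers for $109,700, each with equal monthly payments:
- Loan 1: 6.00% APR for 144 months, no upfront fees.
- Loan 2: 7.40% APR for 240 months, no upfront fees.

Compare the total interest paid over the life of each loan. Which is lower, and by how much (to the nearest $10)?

Loan 1: monthly rate = 6%/12 = 0.0050000; payment = 109,700 × 0.0050000 / (1 − (1+0.0050000)^−144) = $1,070.51.
Total interest on Loan 1 = 144 × $1,070.51 − $109,700 = $44,453.44.
Loan 2: monthly rate = 7.4%/12 = 0.0061667; payment = 109,700 × 0.0061667 / (1 − (1+0.0061667)^−240) = $877.04.
Total interest on Loan 2 = 240 × $877.04 − $109,700 = $100,789.60.
Loan 1 is lower by $56,336.16.

Loan 1 by $56,340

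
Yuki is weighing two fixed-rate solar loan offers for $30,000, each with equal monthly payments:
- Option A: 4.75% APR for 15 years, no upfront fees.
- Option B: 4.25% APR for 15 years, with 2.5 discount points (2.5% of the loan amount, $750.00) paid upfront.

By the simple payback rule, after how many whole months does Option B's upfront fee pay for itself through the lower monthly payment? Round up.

Option A: monthly rate = 4.75%/12 = 0.0039583; payment = 30,000 × 0.0039583 / (1 − (1+0.0039583)^−180) = $233.35.
Option B: monthly rate = 4.25%/12 = 0.0035417; payment = 30,000 × 0.0035417 / (1 − (1+0.0035417)^−180) = $225.68.
Monthly savings = $233.35 − $225.68 = $7.67.
Break-even = $750.00 / $7.67 = 97.78 → 98 months.

98 months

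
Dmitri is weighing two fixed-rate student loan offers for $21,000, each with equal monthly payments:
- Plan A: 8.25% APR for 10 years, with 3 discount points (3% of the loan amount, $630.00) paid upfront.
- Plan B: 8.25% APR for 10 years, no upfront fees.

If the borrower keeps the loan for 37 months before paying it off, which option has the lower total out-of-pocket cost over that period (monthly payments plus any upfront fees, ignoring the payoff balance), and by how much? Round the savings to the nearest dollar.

Plan B by $630

Plan A: at 8.25% the monthly rate is 0.0068750, so the payment is 21,000 × 0.0068750 / (1 − 1.0068750^−120) = $257.57.
Plan B: at 8.25% the monthly rate is 0.0068750, so the payment is 21,000 × 0.0068750 / (1 − 1.0068750^−120) = $257.57.
Over 37 months: Plan A costs 37 × $257.57 + $630.00 = $10,160.09; Plan B costs 37 × $257.57 = $9,530.09.
Plan B is cheaper by $10,160.09 − $9,530.09 = $630.00.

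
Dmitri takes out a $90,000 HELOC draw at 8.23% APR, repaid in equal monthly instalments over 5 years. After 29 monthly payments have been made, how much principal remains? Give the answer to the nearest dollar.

$51,082

With monthly rate i = 8.23%/12 = 0.0068583, the balance after k of n payments is P · [(1+i)^n − (1+i)^k] / [(1+i)^n − 1].
(1+0.0068583)^60 = 1.50696142 and (1+0.0068583)^29 = 1.21922174, so the balance is 90,000 × (1.50696142 − 1.21922174) / (1.50696142 − 1) = $51,081.94.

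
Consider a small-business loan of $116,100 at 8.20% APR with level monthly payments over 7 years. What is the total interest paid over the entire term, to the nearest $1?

At 8.20% the monthly rate is 0.0068333, so the payment is 116,100 × 0.0068333 / (1 − 1.0068333^−84) = $1,821.15.
Total paid = 84 × $1,821.15 = $152,976.60; interest = $152,976.60 − $116,100 = $36,876.60.

$36,877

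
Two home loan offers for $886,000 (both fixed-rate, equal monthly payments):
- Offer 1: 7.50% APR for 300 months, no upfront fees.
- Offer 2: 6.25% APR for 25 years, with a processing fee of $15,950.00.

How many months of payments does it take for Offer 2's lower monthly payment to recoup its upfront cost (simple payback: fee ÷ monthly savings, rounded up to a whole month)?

23 months

Offer 1: monthly rate = 7.5%/12 = 0.0062500; payment = 886,000 × 0.0062500 / (1 − (1+0.0062500)^−300) = $6,547.46.
Offer 2: monthly rate = 6.25%/12 = 0.0052083; payment = 886,000 × 0.0052083 / (1 − (1+0.0052083)^−300) = $5,844.67.
Monthly savings = $6,547.46 − $5,844.67 = $702.79.
Break-even = $15,950.00 / $702.79 = 22.70 → 23 months.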